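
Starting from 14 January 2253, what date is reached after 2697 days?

+365 (one year) → Jan 14, 2254 (2332 left).
+365 (one year) → Jan 14, 2255 (1967 left).
+365 (one year) → Jan 14, 2256 (1602 left).
+366 (one year; includes Feb 29, 2256) → Jan 14, 2257 (1236 left).
+365 (one year) → Jan 14, 2258 (871 left).
+365 (one year) → Jan 14, 2259 (506 left).
+365 (one year) → Jan 14, 2260 (141 left).
Jan has 31 days: +18 → Feb 1, 2260 (123 left).
Feb has 29 days: +29 → Mar 1, 2260 (94 left).
Mar has 31 days: +31 → Apr 1, 2260 (63 left).
Apr has 30 days: +30 → May 1, 2260 (33 left).
May has 31 days: +31 → Jun 1, 2260 (2 left).
+2 → Jun 3, 2260.

June 3, 2260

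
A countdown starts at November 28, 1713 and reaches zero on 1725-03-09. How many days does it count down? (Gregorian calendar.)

4119

Nov 28, 1713 → Nov 28, 1714: 365 days.
Nov 28, 1714 → Nov 28, 1715: 365 days.
Nov 28, 1715 → Nov 28, 1716: 366 days (Feb 29, 1716 is in that span).
Nov 28, 1716 → Nov 28, 1717: 365 days.
Nov 28, 1717 → Nov 28, 1718: 365 days.
Nov 28, 1718 → Nov 28, 1719: 365 days.
Nov 28, 1719 → Nov 28, 1720: 366 days (Feb 29, 1720 is in that span).
Nov 28, 1720 → Nov 28, 1721: 365 days.
Nov 28, 1721 → Nov 28, 1722: 365 days.
Nov 28, 1722 → Nov 28, 1723: 365 days.
Nov 28, 1723 → Nov 28, 1724: 366 days (Feb 29, 1724 is in that span).
Nov 28, 1724 → Dec 28, 1724: 30 days (November has 30).
Dec 28, 1724 → Jan 28, 1725: 31 days (December has 31).
Jan 28, 1725 → Feb 28, 1725: 31 days (January has 31).
Feb 28, 1725 → Mar 9, 1725: 9 days.
Total: 4119 days.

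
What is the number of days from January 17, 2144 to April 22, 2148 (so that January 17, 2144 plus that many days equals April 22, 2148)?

1557

Jan 17, 2144 → Jan 17, 2145: 366 days (Feb 29, 2144 is in that span).
Jan 17, 2145 → Jan 17, 2146: 365 days.
Jan 17, 2146 → Jan 17, 2147: 365 days.
Jan 17, 2147 → Jan 17, 2148: 365 days.
Jan 17, 2148 → Feb 17, 2148: 31 days (January has 31).
Feb 17, 2148 → Mar 17, 2148: 29 days (February has 29).
Mar 17, 2148 → Apr 17, 2148: 31 days (March has 31).
Apr 17, 2148 → Apr 22, 2148: 5 days.
Total: 1557 days.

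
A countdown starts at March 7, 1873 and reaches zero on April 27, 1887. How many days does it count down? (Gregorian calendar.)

Mar 7, 1873 → Mar 7, 1874: 365 days.
Mar 7, 1874 → Mar 7, 1875: 365 days.
Mar 7, 1875 → Mar 7, 1876: 366 days (Feb 29, 1876 is in that span).
Mar 7, 1876 → Mar 7, 1877: 365 days.
Mar 7, 1877 → Mar 7, 1878: 365 days.
Mar 7, 1878 → Mar 7, 1879: 365 days.
Mar 7, 1879 → Mar 7, 1880: 366 days (Feb 29, 1880 is in that span).
Mar 7, 1880 → Mar 7, 1881: 365 days.
Mar 7, 1881 → Mar 7, 1882: 365 days.
Mar 7, 1882 → Mar 7, 1883: 365 days.
Mar 7, 1883 → Mar 7, 1884: 366 days (Feb 29, 1884 is in that span).
Mar 7, 1884 → Mar 7, 1885: 365 days.
Mar 7, 1885 → Mar 7, 1886: 365 days.
Mar 7, 1886 → Mar 7, 1887: 365 days.
Mar 7, 1887 → Apr 7, 1887: 31 days (March has 31).
Apr 7, 1887 → Apr 27, 1887: 20 days.
Total: 5164 days.

5164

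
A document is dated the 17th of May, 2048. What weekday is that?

Sunday

January 1, 2048 is a Wednesday.
Jan 1, 2048 → Feb 1, 2048: 31 days (January has 31).
Feb 1, 2048 → Mar 1, 2048: 29 days (February has 29).
Mar 1, 2048 → Apr 1, 2048: 31 days (March has 31).
Apr 1, 2048 → May 1, 2048: 30 days (April has 30).
May 1, 2048 → May 17, 2048: 16 days.
Total: 137 days.
137 mod 7 = 4, so Wednesday + 4 = Sunday.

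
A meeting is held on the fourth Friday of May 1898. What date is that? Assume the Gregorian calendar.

May 27, 1898

May 1, 1898 is a Sunday.
The first Friday is therefore May 6 (5 days later).
The fourth Friday is 6 + 3×7 = May 27.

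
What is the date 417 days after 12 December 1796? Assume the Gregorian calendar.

+365 (one year) → Dec 12, 1797 (52 left).
Dec has 31 days: +20 → Jan 1, 1798 (32 left).
Jan has 31 days: +31 → Feb 1, 1798 (1 left).
+1 → Feb 2, 1798.

February 2, 1798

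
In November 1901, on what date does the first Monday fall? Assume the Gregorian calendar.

November 1, 1901 is a Friday.
The first Monday is therefore November 4 (3 days later).

November 4, 1901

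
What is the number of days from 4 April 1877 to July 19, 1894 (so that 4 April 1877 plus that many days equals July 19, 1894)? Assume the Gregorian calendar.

6315

Apr 4, 1877 → Apr 4, 1878: 365 days.
Apr 4, 1878 → Apr 4, 1879: 365 days.
Apr 4, 1879 → Apr 4, 1880: 366 days (Feb 29, 1880 is in that span).
Apr 4, 1880 → Apr 4, 1881: 365 days.
Apr 4, 1881 → Apr 4, 1882: 365 days.
Apr 4, 1882 → Apr 4, 1883: 365 days.
Apr 4, 1883 → Apr 4, 1884: 366 days (Feb 29, 1884 is in that span).
Apr 4, 1884 → Apr 4, 1885: 365 days.
Apr 4, 1885 → Apr 4, 1886: 365 days.
Apr 4, 1886 → Apr 4, 1887: 365 days.
Apr 4, 1887 → Apr 4, 1888: 366 days (Feb 29, 1888 is in that span).
Apr 4, 1888 → Apr 4, 1889: 365 days.
Apr 4, 1889 → Apr 4, 1890: 365 days.
Apr 4, 1890 → Apr 4, 1891: 365 days.
Apr 4, 1891 → Apr 4, 1892: 366 days (Feb 29, 1892 is in that span).
Apr 4, 1892 → Apr 4, 1893: 365 days.
Apr 4, 1893 → Apr 4, 1894: 365 days.
Apr 4, 1894 → May 4, 1894: 30 days (April has 30).
May 4, 1894 → Jun 4, 1894: 31 days (May has 31).
Jun 4, 1894 → Jul 4, 1894: 30 days (June has 30).
Jul 4, 1894 → Jul 19, 1894: 15 days.
Total: 6315 days.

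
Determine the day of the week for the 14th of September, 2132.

Doomsday rule: the anchor day for the 2100s is Sunday. For year 32: 32÷12 = 2 r 8, and 8÷4 = 2, so 2+8+2 = 12.
Sunday + 12 ≡ Friday — that's 2132's doomsday.
In September the doomsday date is Sep 5.
Sep 14 is 9 days after Sep 5; 9 mod 7 = 2, so Friday + 2 = Sunday.

Sunday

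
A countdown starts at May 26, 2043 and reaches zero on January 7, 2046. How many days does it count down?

May 26, 2043 → May 26, 2044: 366 days (Feb 29, 2044 is in that span).
May 26, 2044 → May 26, 2045: 365 days.
May 26, 2045 → Jun 26, 2045: 31 days (May has 31).
Jun 26, 2045 → Jul 26, 2045: 30 days (June has 30).
Jul 26, 2045 → Aug 26, 2045: 31 days (July has 31).
Aug 26, 2045 → Sep 26, 2045: 31 days (August has 31).
Sep 26, 2045 → Oct 26, 2045: 30 days (September has 30).
Oct 26, 2045 → Nov 26, 2045: 31 days (October has 31).
Nov 26, 2045 → Dec 26, 2045: 30 days (November has 30).
Dec 26, 2045 → Jan 7, 2046: 12 days.
Total: 957 days.

957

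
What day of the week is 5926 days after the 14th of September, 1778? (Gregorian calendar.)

Friday

First find the weekday of Sep 14, 1778. Doomsday rule: the anchor day for the 1700s is Sunday. For year 78: 78÷12 = 6 r 6, and 6÷4 = 1, so 6+6+1 = 13.
Sunday + 13 ≡ Saturday — that's 1778's doomsday.
In September the doomsday date is Sep 5.
Sep 14 is 9 days after Sep 5; 9 mod 7 = 2, so Saturday + 2 = Monday.
5926 mod 7 = 4, so 5926 days after a Monday is Monday + 4 = Friday.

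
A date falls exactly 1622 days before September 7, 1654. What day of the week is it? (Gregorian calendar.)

First find the weekday of Sep 7, 1654. Doomsday rule: the anchor day for the 1600s is Tuesday. For year 54: 54÷12 = 4 r 6, and 6÷4 = 1, so 4+6+1 = 11.
Tuesday + 11 ≡ Saturday — that's 1654's doomsday.
In September the doomsday date is Sep 5.
Sep 7 is 2 days after Sep 5; 2 mod 7 = 2, so Saturday + 2 = Monday.
1622 mod 7 = 5, so 1622 days before a Monday is Monday − 5 = Wednesday.

Wednesday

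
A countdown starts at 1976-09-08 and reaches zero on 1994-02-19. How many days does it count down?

Sep 8, 1976 → Sep 8, 1977: 365 days.
Sep 8, 1977 → Sep 8, 1978: 365 days.
Sep 8, 1978 → Sep 8, 1979: 365 days.
Sep 8, 1979 → Sep 8, 1980: 366 days (Feb 29, 1980 is in that span).
Sep 8, 1980 → Sep 8, 1981: 365 days.
Sep 8, 1981 → Sep 8, 1982: 365 days.
Sep 8, 1982 → Sep 8, 1983: 365 days.
Sep 8, 1983 → Sep 8, 1984: 366 days (Feb 29, 1984 is in that span).
Sep 8, 1984 → Sep 8, 1985: 365 days.
Sep 8, 1985 → Sep 8, 1986: 365 days.
Sep 8, 1986 → Sep 8, 1987: 365 days.
Sep 8, 1987 → Sep 8, 1988: 366 days (Feb 29, 1988 is in that span).
Sep 8, 1988 → Sep 8, 1989: 365 days.
Sep 8, 1989 → Sep 8, 1990: 365 days.
Sep 8, 1990 → Sep 8, 1991: 365 days.
Sep 8, 1991 → Sep 8, 1992: 366 days (Feb 29, 1992 is in that span).
Sep 8, 1992 → Sep 8, 1993: 365 days.
Sep 8, 1993 → Oct 8, 1993: 30 days (September has 30).
Oct 8, 1993 → Nov 8, 1993: 31 days (October has 31).
Nov 8, 1993 → Dec 8, 1993: 30 days (November has 30).
Dec 8, 1993 → Jan 8, 1994: 31 days (December has 31).
Jan 8, 1994 → Feb 8, 1994: 31 days (January has 31).
Feb 8, 1994 → Feb 19, 1994: 11 days.
Total: 6373 days.

6373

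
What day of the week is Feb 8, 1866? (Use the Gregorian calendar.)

Thursday

Doomsday rule: the anchor day for the 1800s is Friday. For year 66: 66÷12 = 5 r 6, and 6÷4 = 1, so 5+6+1 = 12.
Friday + 12 ≡ Wednesday — that's 1866's doomsday.
In February the doomsday date is Feb 28 (1866 is not a leap year).
Feb 8 is 20 days before Feb 28; 20 mod 7 = 6, so Wednesday − 6 = Thursday.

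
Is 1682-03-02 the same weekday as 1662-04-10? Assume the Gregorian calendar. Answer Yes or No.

Yes

From Apr 10, 1662 to Mar 2, 1682 is 7266 days.
7266 mod 7 = 0, so they are the same weekday.
(Apr 10, 1662 is a Monday; Mar 2, 1682 is a Monday.)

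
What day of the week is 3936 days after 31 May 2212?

Tuesday

May 31, 2212 is a Sunday.
3936 mod 7 = 2, so 3936 days after a Sunday is Sunday + 2 = Tuesday.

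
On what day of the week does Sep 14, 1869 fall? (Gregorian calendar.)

Tuesday

Doomsday rule: the anchor day for the 1800s is Friday. For year 69: 69÷12 = 5 r 9, and 9÷4 = 2, so 5+9+2 = 16.
Friday + 16 ≡ Sunday — that's 1869's doomsday.
In September the doomsday date is Sep 5.
Sep 14 is 9 days after Sep 5; 9 mod 7 = 2, so Sunday + 2 = Tuesday.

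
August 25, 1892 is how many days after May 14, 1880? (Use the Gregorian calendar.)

May 14, 1880 → May 14, 1881: 365 days.
May 14, 1881 → May 14, 1882: 365 days.
May 14, 1882 → May 14, 1883: 365 days.
May 14, 1883 → May 14, 1884: 366 days (Feb 29, 1884 is in that span).
May 14, 1884 → May 14, 1885: 365 days.
May 14, 1885 → May 14, 1886: 365 days.
May 14, 1886 → May 14, 1887: 365 days.
May 14, 1887 → May 14, 1888: 366 days (Feb 29, 1888 is in that span).
May 14, 1888 → May 14, 1889: 365 days.
May 14, 1889 → May 14, 1890: 365 days.
May 14, 1890 → May 14, 1891: 365 days.
May 14, 1891 → May 14, 1892: 366 days (Feb 29, 1892 is in that span).
May 14, 1892 → Jun 14, 1892: 31 days (May has 31).
Jun 14, 1892 → Jul 14, 1892: 30 days (June has 30).
Jul 14, 1892 → Aug 14, 1892: 31 days (July has 31).
Aug 14, 1892 → Aug 25, 1892: 11 days.
Total: 4486 days.

4486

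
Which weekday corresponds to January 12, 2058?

Saturday

January 1, 2058 is a Tuesday.
Jan 1, 2058 → Jan 12, 2058: 11 days.
Total: 11 days.
11 mod 7 = 4, so Tuesday + 4 = Saturday.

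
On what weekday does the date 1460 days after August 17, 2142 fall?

Tuesday

First find the weekday of Aug 17, 2142. Doomsday rule: the anchor day for the 2100s is Sunday. For year 42: 42÷12 = 3 r 6, and 6÷4 = 1, so 3+6+1 = 10.
Sunday + 10 ≡ Wednesday — that's 2142's doomsday.
In August the doomsday date is Aug 8.
Aug 17 is 9 days after Aug 8; 9 mod 7 = 2, so Wednesday + 2 = Friday.
1460 mod 7 = 4, so 1460 days after a Friday is Friday + 4 = Tuesday.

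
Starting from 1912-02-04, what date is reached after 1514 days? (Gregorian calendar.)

+366 (one year; includes Feb 29, 1912) → Feb 4, 1913 (1148 left).
+365 (one year) → Feb 4, 1914 (783 left).
+365 (one year) → Feb 4, 1915 (418 left).
+365 (one year) → Feb 4, 1916 (53 left).
Feb has 29 days: +26 → Mar 1, 1916 (27 left).
+27 → Mar 28, 1916.

March 28, 1916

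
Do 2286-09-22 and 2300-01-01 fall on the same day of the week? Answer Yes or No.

No

From Sep 22, 2286 to Jan 1, 2300 is 4849 days.
4849 mod 7 = 5, so they are different weekdays.
(Sep 22, 2286 is a Wednesday; Jan 1, 2300 is a Monday.)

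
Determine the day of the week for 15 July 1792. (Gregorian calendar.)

Doomsday rule: the anchor day for the 1700s is Sunday. For year 92: 92÷12 = 7 r 8, and 8÷4 = 2, so 7+8+2 = 17.
Sunday + 17 ≡ Wednesday — that's 1792's doomsday.
In July the doomsday date is Jul 11.
Jul 15 is 4 days after Jul 11; 4 mod 7 = 4, so Wednesday + 4 = Sunday.

Sunday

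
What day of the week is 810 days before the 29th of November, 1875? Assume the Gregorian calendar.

Wednesday

Nov 29, 1875 is a Monday.
810 mod 7 = 5, so 810 days before a Monday is Monday − 5 = Wednesday.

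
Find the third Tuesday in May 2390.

May 15, 2390

May 1, 2390 is a Tuesday.
The first Tuesday is therefore May 1 (same day).
The third Tuesday is 1 + 2×7 = May 15.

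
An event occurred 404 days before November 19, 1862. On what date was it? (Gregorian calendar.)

October 11, 1861

−365 (one year) → Nov 19, 1861 (39 left).
−19 → Oct 31, 1861 (end of Oct, 31 days; 20 left).
−20 → Oct 11, 1861.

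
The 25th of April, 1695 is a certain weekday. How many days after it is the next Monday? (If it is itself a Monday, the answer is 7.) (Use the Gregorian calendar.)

7

Apr 25, 1695 is a Monday.
From Monday to the next Monday is 7 days.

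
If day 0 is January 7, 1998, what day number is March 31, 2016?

6658

Jan 7, 1998 → Jan 7, 1999: 365 days.
Jan 7, 1999 → Jan 7, 2000: 365 days.
Jan 7, 2000 → Jan 7, 2001: 366 days (Feb 29, 2000 is in that span).
Jan 7, 2001 → Jan 7, 2002: 365 days.
Jan 7, 2002 → Jan 7, 2003: 365 days.
Jan 7, 2003 → Jan 7, 2004: 365 days.
Jan 7, 2004 → Jan 7, 2005: 366 days (Feb 29, 2004 is in that span).
Jan 7, 2005 → Jan 7, 2006: 365 days.
Jan 7, 2006 → Jan 7, 2007: 365 days.
Jan 7, 2007 → Jan 7, 2008: 365 days.
Jan 7, 2008 → Jan 7, 2009: 366 days (Feb 29, 2008 is in that span).
Jan 7, 2009 → Jan 7, 2010: 365 days.
Jan 7, 2010 → Jan 7, 2011: 365 days.
Jan 7, 2011 → Jan 7, 2012: 365 days.
Jan 7, 2012 → Jan 7, 2013: 366 days (Feb 29, 2012 is in that span).
Jan 7, 2013 → Jan 7, 2014: 365 days.
Jan 7, 2014 → Jan 7, 2015: 365 days.
Jan 7, 2015 → Jan 7, 2016: 365 days.
Jan 7, 2016 → Feb 7, 2016: 31 days (January has 31).
Feb 7, 2016 → Mar 7, 2016: 29 days (February has 29).
Mar 7, 2016 → Mar 31, 2016: 24 days.
Total: 6658 days.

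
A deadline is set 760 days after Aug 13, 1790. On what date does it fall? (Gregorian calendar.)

September 11, 1792

+365 (one year) → Aug 13, 1791 (395 left).
Aug has 31 days: +19 → Sep 1, 1791 (376 left).
Sep has 30 days: +30 → Oct 1, 1791 (346 left).
Oct has 31 days: +31 → Nov 1, 1791 (315 left).
Nov has 30 days: +30 → Dec 1, 1791 (285 left).
Dec has 31 days: +31 → Jan 1, 1792 (254 left).
Jan has 31 days: +31 → Feb 1, 1792 (223 left).
Feb has 29 days: +29 → Mar 1, 1792 (194 left).
Mar has 31 days: +31 → Apr 1, 1792 (163 left).
Apr has 30 days: +30 → May 1, 1792 (133 left).
May has 31 days: +31 → Jun 1, 1792 (102 left).
Jun has 30 days: +30 → Jul 1, 1792 (72 left).
Jul has 31 days: +31 → Aug 1, 1792 (41 left).
Aug has 31 days: +31 → Sep 1, 1792 (10 left).
+10 → Sep 11, 1792.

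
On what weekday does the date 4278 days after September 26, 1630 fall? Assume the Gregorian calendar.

Friday

First find the weekday of Sep 26, 1630. Doomsday rule: the anchor day for the 1600s is Tuesday. For year 30: 30÷12 = 2 r 6, and 6÷4 = 1, so 2+6+1 = 9.
Tuesday + 9 ≡ Thursday — that's 1630's doomsday.
In September the doomsday date is Sep 5.
Sep 26 is 21 days after Sep 5; 21 mod 7 = 0, so Thursday + 0 = Thursday.
4278 mod 7 = 1, so 4278 days after a Thursday is Thursday + 1 = Friday.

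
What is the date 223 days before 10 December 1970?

−10 → Nov 30, 1970 (end of Nov, 30 days; 213 left).
−30 → Oct 31, 1970 (end of Oct, 31 days; 183 left).
−31 → Sep 30, 1970 (end of Sep, 30 days; 152 left).
−30 → Aug 31, 1970 (end of Aug, 31 days; 122 left).
−31 → Jul 31, 1970 (end of Jul, 31 days; 91 left).
−31 → Jun 30, 1970 (end of Jun, 30 days; 60 left).
−30 → May 31, 1970 (end of May, 31 days; 30 left).
−30 → May 1, 1970.

May 1, 1970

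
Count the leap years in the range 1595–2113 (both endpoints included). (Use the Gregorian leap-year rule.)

126

Multiples of 4 in [1595,2113]: 130.
Of those, multiples of 100: 6 (not leap unless ÷400).
Multiples of 400: 2.
Leap years = 130 − 6 + 2 = 126.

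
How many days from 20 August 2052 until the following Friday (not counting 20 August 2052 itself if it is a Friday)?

Aug 20, 2052 is a Tuesday.
From Tuesday to the next Friday is 3 days.

3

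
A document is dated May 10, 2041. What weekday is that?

Doomsday rule: the anchor day for the 2000s is Tuesday. For year 41: 41÷12 = 3 r 5, and 5÷4 = 1, so 3+5+1 = 9.
Tuesday + 9 ≡ Thursday — that's 2041's doomsday.
In May the doomsday date is May 9.
May 10 is 1 day after May 9; 1 mod 7 = 1, so Thursday + 1 = Friday.

Friday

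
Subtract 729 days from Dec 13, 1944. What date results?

−366 (one year; includes Feb 29, 1944) → Dec 13, 1943 (363 left).
−13 → Nov 30, 1943 (end of Nov, 30 days; 350 left).
−30 → Oct 31, 1943 (end of Oct, 31 days; 320 left).
−31 → Sep 30, 1943 (end of Sep, 30 days; 289 left).
−30 → Aug 31, 1943 (end of Aug, 31 days; 259 left).
−31 → Jul 31, 1943 (end of Jul, 31 days; 228 left).
−31 → Jun 30, 1943 (end of Jun, 30 days; 197 left).
−30 → May 31, 1943 (end of May, 31 days; 167 left).
−31 → Apr 30, 1943 (end of Apr, 30 days; 136 left).
−30 → Mar 31, 1943 (end of Mar, 31 days; 106 left).
−31 → Feb 28, 1943 (end of Feb, 28 days; 75 left).
−28 → Jan 31, 1943 (end of Jan, 31 days; 47 left).
−31 → Dec 31, 1942 (end of Dec, 31 days; 16 left).
−16 → Dec 15, 1942.

December 15, 1942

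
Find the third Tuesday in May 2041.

May 1, 2041 is a Wednesday.
The first Tuesday is therefore May 7 (6 days later).
The third Tuesday is 7 + 2×7 = May 21.

May 21, 2041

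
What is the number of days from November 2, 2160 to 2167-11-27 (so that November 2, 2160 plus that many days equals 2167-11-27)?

2581

Nov 2, 2160 → Nov 2, 2161: 365 days.
Nov 2, 2161 → Nov 2, 2162: 365 days.
Nov 2, 2162 → Nov 2, 2163: 365 days.
Nov 2, 2163 → Nov 2, 2164: 366 days (Feb 29, 2164 is in that span).
Nov 2, 2164 → Nov 2, 2165: 365 days.
Nov 2, 2165 → Nov 2, 2166: 365 days.
Nov 2, 2166 → Dec 2, 2166: 30 days (November has 30).
Dec 2, 2166 → Jan 2, 2167: 31 days (December has 31).
Jan 2, 2167 → Feb 2, 2167: 31 days (January has 31).
Feb 2, 2167 → Mar 2, 2167: 28 days (February has 28).
Mar 2, 2167 → Apr 2, 2167: 31 days (March has 31).
Apr 2, 2167 → May 2, 2167: 30 days (April has 30).
May 2, 2167 → Jun 2, 2167: 31 days (May has 31).
Jun 2, 2167 → Jul 2, 2167: 30 days (June has 30).
Jul 2, 2167 → Aug 2, 2167: 31 days (July has 31).
Aug 2, 2167 → Sep 2, 2167: 31 days (August has 31).
Sep 2, 2167 → Oct 2, 2167: 30 days (September has 30).
Oct 2, 2167 → Nov 2, 2167: 31 days (October has 31).
Nov 2, 2167 → Nov 27, 2167: 25 days.
Total: 2581 days.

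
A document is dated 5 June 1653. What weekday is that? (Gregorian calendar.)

Thursday

Doomsday rule: the anchor day for the 1600s is Tuesday. For year 53: 53÷12 = 4 r 5, and 5÷4 = 1, so 4+5+1 = 10.
Tuesday + 10 ≡ Friday — that's 1653's doomsday.
In June the doomsday date is Jun 6.
Jun 5 is 1 day before Jun 6; 1 mod 7 = 1, so Friday − 1 = Thursday.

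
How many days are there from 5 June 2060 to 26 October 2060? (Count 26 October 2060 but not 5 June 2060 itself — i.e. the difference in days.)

143

Jun 5, 2060 → Jul 5, 2060: 30 days (June has 30).
Jul 5, 2060 → Aug 5, 2060: 31 days (July has 31).
Aug 5, 2060 → Sep 5, 2060: 31 days (August has 31).
Sep 5, 2060 → Oct 5, 2060: 30 days (September has 30).
Oct 5, 2060 → Oct 26, 2060: 21 days.
Total: 143 days.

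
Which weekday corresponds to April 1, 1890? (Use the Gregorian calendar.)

Doomsday rule: the anchor day for the 1800s is Friday. For year 90: 90÷12 = 7 r 6, and 6÷4 = 1, so 7+6+1 = 14.
Friday + 14 ≡ Friday — that's 1890's doomsday.
In April the doomsday date is Apr 4.
Apr 1 is 3 days before Apr 4; 3 mod 7 = 3, so Friday − 3 = Tuesday.

Tuesday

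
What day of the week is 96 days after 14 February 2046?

Monday

Feb 14, 2046 is a Wednesday.
96 mod 7 = 5, so 96 days after a Wednesday is Wednesday + 5 = Monday.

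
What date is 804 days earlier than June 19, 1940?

−366 (one year; includes Feb 29, 1940) → Jun 19, 1939 (438 left).
−365 (one year) → Jun 19, 1938 (73 left).
−19 → May 31, 1938 (end of May, 31 days; 54 left).
−31 → Apr 30, 1938 (end of Apr, 30 days; 23 left).
−23 → Apr 7, 1938.

April 7, 1938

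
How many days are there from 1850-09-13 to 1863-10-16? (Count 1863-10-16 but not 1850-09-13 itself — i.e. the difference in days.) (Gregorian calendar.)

Sep 13, 1850 → Sep 13, 1851: 365 days.
Sep 13, 1851 → Sep 13, 1852: 366 days (Feb 29, 1852 is in that span).
Sep 13, 1852 → Sep 13, 1853: 365 days.
Sep 13, 1853 → Sep 13, 1854: 365 days.
Sep 13, 1854 → Sep 13, 1855: 365 days.
Sep 13, 1855 → Sep 13, 1856: 366 days (Feb 29, 1856 is in that span).
Sep 13, 1856 → Sep 13, 1857: 365 days.
Sep 13, 1857 → Sep 13, 1858: 365 days.
Sep 13, 1858 → Sep 13, 1859: 365 days.
Sep 13, 1859 → Sep 13, 1860: 366 days (Feb 29, 1860 is in that span).
Sep 13, 1860 → Sep 13, 1861: 365 days.
Sep 13, 1861 → Sep 13, 1862: 365 days.
Sep 13, 1862 → Oct 13, 1862: 30 days (September has 30).
Oct 13, 1862 → Nov 13, 1862: 31 days (October has 31).
Nov 13, 1862 → Dec 13, 1862: 30 days (November has 30).
Dec 13, 1862 → Jan 13, 1863: 31 days (December has 31).
Jan 13, 1863 → Feb 13, 1863: 31 days (January has 31).
Feb 13, 1863 → Mar 13, 1863: 28 days (February has 28).
Mar 13, 1863 → Apr 13, 1863: 31 days (March has 31).
Apr 13, 1863 → May 13, 1863: 30 days (April has 30).
May 13, 1863 → Jun 13, 1863: 31 days (May has 31).
Jun 13, 1863 → Jul 13, 1863: 30 days (June has 30).
Jul 13, 1863 → Aug 13, 1863: 31 days (July has 31).
Aug 13, 1863 → Sep 13, 1863: 31 days (August has 31).
Sep 13, 1863 → Oct 13, 1863: 30 days (September has 30).
Oct 13, 1863 → Oct 16, 1863: 3 days.
Total: 4781 days.

4781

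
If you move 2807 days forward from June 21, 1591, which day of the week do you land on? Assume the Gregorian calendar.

Jun 21, 1591 is a Friday.
2807 mod 7 = 0, so 2807 days after a Friday is Friday + 0 = Friday.

Friday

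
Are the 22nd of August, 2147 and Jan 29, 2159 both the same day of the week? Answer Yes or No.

From Aug 22, 2147 to Jan 29, 2159 is 4178 days.
4178 mod 7 = 6, so they are different weekdays.
(Aug 22, 2147 is a Tuesday; Jan 29, 2159 is a Monday.)

No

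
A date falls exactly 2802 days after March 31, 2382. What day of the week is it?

Friday

First find the weekday of Mar 31, 2382. Doomsday rule: the anchor day for the 2300s is Wednesday. For year 82: 82÷12 = 6 r 10, and 10÷4 = 2, so 6+10+2 = 18.
Wednesday + 18 ≡ Sunday — that's 2382's doomsday.
In March the doomsday date is Mar 14.
Mar 31 is 17 days after Mar 14; 17 mod 7 = 3, so Sunday + 3 = Wednesday.
2802 mod 7 = 2, so 2802 days after a Wednesday is Wednesday + 2 = Friday.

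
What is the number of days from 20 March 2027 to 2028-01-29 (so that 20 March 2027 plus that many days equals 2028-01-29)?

315

Mar 20, 2027 → Apr 20, 2027: 31 days (March has 31).
Apr 20, 2027 → May 20, 2027: 30 days (April has 30).
May 20, 2027 → Jun 20, 2027: 31 days (May has 31).
Jun 20, 2027 → Jul 20, 2027: 30 days (June has 30).
Jul 20, 2027 → Aug 20, 2027: 31 days (July has 31).
Aug 20, 2027 → Sep 20, 2027: 31 days (August has 31).
Sep 20, 2027 → Oct 20, 2027: 30 days (September has 30).
Oct 20, 2027 → Nov 20, 2027: 31 days (October has 31).
Nov 20, 2027 → Dec 20, 2027: 30 days (November has 30).
Dec 20, 2027 → Jan 20, 2028: 31 days (December has 31).
Jan 20, 2028 → Jan 29, 2028: 9 days.
Total: 315 days.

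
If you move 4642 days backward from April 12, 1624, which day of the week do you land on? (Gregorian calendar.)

Apr 12, 1624 is a Friday.
4642 mod 7 = 1, so 4642 days before a Friday is Friday − 1 = Thursday.

Thursday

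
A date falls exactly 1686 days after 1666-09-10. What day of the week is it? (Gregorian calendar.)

First find the weekday of Sep 10, 1666. Doomsday rule: the anchor day for the 1600s is Tuesday. For year 66: 66÷12 = 5 r 6, and 6÷4 = 1, so 5+6+1 = 12.
Tuesday + 12 ≡ Sunday — that's 1666's doomsday.
In September the doomsday date is Sep 5.
Sep 10 is 5 days after Sep 5; 5 mod 7 = 5, so Sunday + 5 = Friday.
1686 mod 7 = 6, so 1686 days after a Friday is Friday + 6 = Thursday.

Thursday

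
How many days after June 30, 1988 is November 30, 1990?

883

Jun 30, 1988 → Jun 30, 1989: 365 days.
Jun 30, 1989 → Jun 30, 1990: 365 days.
Jun 30, 1990 → Jul 30, 1990: 30 days (June has 30).
Jul 30, 1990 → Aug 30, 1990: 31 days (July has 31).
Aug 30, 1990 → Sep 30, 1990: 31 days (August has 31).
Sep 30, 1990 → Oct 30, 1990: 30 days (September has 30).
Oct 30, 1990 → Nov 30, 1990: 31 days.
Total: 883 days.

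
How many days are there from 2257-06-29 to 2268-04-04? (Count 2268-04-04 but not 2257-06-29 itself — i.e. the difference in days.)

Jun 29, 2257 → Jun 29, 2258: 365 days.
Jun 29, 2258 → Jun 29, 2259: 365 days.
Jun 29, 2259 → Jun 29, 2260: 366 days (Feb 29, 2260 is in that span).
Jun 29, 2260 → Jun 29, 2261: 365 days.
Jun 29, 2261 → Jun 29, 2262: 365 days.
Jun 29, 2262 → Jun 29, 2263: 365 days.
Jun 29, 2263 → Jun 29, 2264: 366 days (Feb 29, 2264 is in that span).
Jun 29, 2264 → Jun 29, 2265: 365 days.
Jun 29, 2265 → Jun 29, 2266: 365 days.
Jun 29, 2266 → Jun 29, 2267: 365 days.
Jun 29, 2267 → Jul 29, 2267: 30 days (June has 30).
Jul 29, 2267 → Aug 29, 2267: 31 days (July has 31).
Aug 29, 2267 → Sep 29, 2267: 31 days (August has 31).
Sep 29, 2267 → Oct 29, 2267: 30 days (September has 30).
Oct 29, 2267 → Nov 29, 2267: 31 days (October has 31).
Nov 29, 2267 → Dec 29, 2267: 30 days (November has 30).
Dec 29, 2267 → Jan 29, 2268: 31 days (December has 31).
Jan 29, 2268 → Feb 29, 2268: 31 days (January has 31).
Feb 29, 2268 → Mar 29, 2268: 29 days (February has 29).
Mar 29, 2268 → Apr 4, 2268: 6 days.
Total: 3932 days.

3932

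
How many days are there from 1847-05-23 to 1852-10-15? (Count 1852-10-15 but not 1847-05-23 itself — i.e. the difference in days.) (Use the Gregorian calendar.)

May 23, 1847 → May 23, 1848: 366 days (Feb 29, 1848 is in that span).
May 23, 1848 → May 23, 1849: 365 days.
May 23, 1849 → May 23, 1850: 365 days.
May 23, 1850 → May 23, 1851: 365 days.
May 23, 1851 → May 23, 1852: 366 days (Feb 29, 1852 is in that span).
May 23, 1852 → Jun 23, 1852: 31 days (May has 31).
Jun 23, 1852 → Jul 23, 1852: 30 days (June has 30).
Jul 23, 1852 → Aug 23, 1852: 31 days (July has 31).
Aug 23, 1852 → Sep 23, 1852: 31 days (August has 31).
Sep 23, 1852 → Oct 15, 1852: 22 days.
Total: 1972 days.

1972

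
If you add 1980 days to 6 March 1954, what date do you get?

August 7, 1959

+365 (one year) → Mar 6, 1955 (1615 left).
+366 (one year; includes Feb 29, 1956) → Mar 6, 1956 (1249 left).
+365 (one year) → Mar 6, 1957 (884 left).
+365 (one year) → Mar 6, 1958 (519 left).
+365 (one year) → Mar 6, 1959 (154 left).
Mar has 31 days: +26 → Apr 1, 1959 (128 left).
Apr has 30 days: +30 → May 1, 1959 (98 left).
May has 31 days: +31 → Jun 1, 1959 (67 left).
Jun has 30 days: +30 → Jul 1, 1959 (37 left).
Jul has 31 days: +31 → Aug 1, 1959 (6 left).
+6 → Aug 7, 1959.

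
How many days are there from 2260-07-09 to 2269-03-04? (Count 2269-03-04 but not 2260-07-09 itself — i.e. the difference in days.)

3160

Jul 9, 2260 → Jul 9, 2261: 365 days.
Jul 9, 2261 → Jul 9, 2262: 365 days.
Jul 9, 2262 → Jul 9, 2263: 365 days.
Jul 9, 2263 → Jul 9, 2264: 366 days (Feb 29, 2264 is in that span).
Jul 9, 2264 → Jul 9, 2265: 365 days.
Jul 9, 2265 → Jul 9, 2266: 365 days.
Jul 9, 2266 → Jul 9, 2267: 365 days.
Jul 9, 2267 → Jul 9, 2268: 366 days (Feb 29, 2268 is in that span).
Jul 9, 2268 → Aug 9, 2268: 31 days (July has 31).
Aug 9, 2268 → Sep 9, 2268: 31 days (August has 31).
Sep 9, 2268 → Oct 9, 2268: 30 days (September has 30).
Oct 9, 2268 → Nov 9, 2268: 31 days (October has 31).
Nov 9, 2268 → Dec 9, 2268: 30 days (November has 30).
Dec 9, 2268 → Jan 9, 2269: 31 days (December has 31).
Jan 9, 2269 → Feb 9, 2269: 31 days (January has 31).
Feb 9, 2269 → Mar 4, 2269: 23 days.
Total: 3160 days.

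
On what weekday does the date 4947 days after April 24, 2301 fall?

First find the weekday of Apr 24, 2301. Doomsday rule: the anchor day for the 2300s is Wednesday. For year 01: 1÷12 = 0 r 1, and 1÷4 = 0, so 0+1+0 = 1.
Wednesday + 1 ≡ Thursday — that's 2301's doomsday.
In April the doomsday date is Apr 4.
Apr 24 is 20 days after Apr 4; 20 mod 7 = 6, so Thursday + 6 = Wednesday.
4947 mod 7 = 5, so 4947 days after a Wednesday is Wednesday + 5 = Monday.

Monday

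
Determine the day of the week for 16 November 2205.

Doomsday rule: the anchor day for the 2200s is Friday. For year 05: 5÷12 = 0 r 5, and 5÷4 = 1, so 0+5+1 = 6.
Friday + 6 ≡ Thursday — that's 2205's doomsday.
In November the doomsday date is Nov 7.
Nov 16 is 9 days after Nov 7; 9 mod 7 = 2, so Thursday + 2 = Saturday.

Saturday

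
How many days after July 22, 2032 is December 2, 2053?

Jul 22, 2032 → Jul 22, 2033: 365 days.
Jul 22, 2033 → Jul 22, 2034: 365 days.
Jul 22, 2034 → Jul 22, 2035: 365 days.
Jul 22, 2035 → Jul 22, 2036: 366 days (Feb 29, 2036 is in that span).
Jul 22, 2036 → Jul 22, 2037: 365 days.
Jul 22, 2037 → Jul 22, 2038: 365 days.
Jul 22, 2038 → Jul 22, 2039: 365 days.
Jul 22, 2039 → Jul 22, 2040: 366 days (Feb 29, 2040 is in that span).
Jul 22, 2040 → Jul 22, 2041: 365 days.
Jul 22, 2041 → Jul 22, 2042: 365 days.
Jul 22, 2042 → Jul 22, 2043: 365 days.
Jul 22, 2043 → Jul 22, 2044: 366 days (Feb 29, 2044 is in that span).
Jul 22, 2044 → Jul 22, 2045: 365 days.
Jul 22, 2045 → Jul 22, 2046: 365 days.
Jul 22, 2046 → Jul 22, 2047: 365 days.
Jul 22, 2047 → Jul 22, 2048: 366 days (Feb 29, 2048 is in that span).
Jul 22, 2048 → Jul 22, 2049: 365 days.
Jul 22, 2049 → Jul 22, 2050: 365 days.
Jul 22, 2050 → Jul 22, 2051: 365 days.
Jul 22, 2051 → Jul 22, 2052: 366 days (Feb 29, 2052 is in that span).
Jul 22, 2052 → Jul 22, 2053: 365 days.
Jul 22, 2053 → Aug 22, 2053: 31 days (July has 31).
Aug 22, 2053 → Sep 22, 2053: 31 days (August has 31).
Sep 22, 2053 → Oct 22, 2053: 30 days (September has 30).
Oct 22, 2053 → Nov 22, 2053: 31 days (October has 31).
Nov 22, 2053 → Dec 2, 2053: 10 days.
Total: 7803 days.

7803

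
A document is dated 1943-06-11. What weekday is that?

Doomsday rule: the anchor day for the 1900s is Wednesday. For year 43: 43÷12 = 3 r 7, and 7÷4 = 1, so 3+7+1 = 11.
Wednesday + 11 ≡ Sunday — that's 1943's doomsday.
In June the doomsday date is Jun 6.
Jun 11 is 5 days after Jun 6; 5 mod 7 = 5, so Sunday + 5 = Friday.

Friday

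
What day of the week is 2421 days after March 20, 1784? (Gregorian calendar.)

Friday

First find the weekday of Mar 20, 1784. Doomsday rule: the anchor day for the 1700s is Sunday. For year 84: 84÷12 = 7 r 0, and 0÷4 = 0, so 7+0+0 = 7.
Sunday + 7 ≡ Sunday — that's 1784's doomsday.
In March the doomsday date is Mar 14.
Mar 20 is 6 days after Mar 14; 6 mod 7 = 6, so Sunday + 6 = Saturday.
2421 mod 7 = 6, so 2421 days after a Saturday is Saturday + 6 = Friday.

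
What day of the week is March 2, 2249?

Doomsday rule: the anchor day for the 2200s is Friday. For year 49: 49÷12 = 4 r 1, and 1÷4 = 0, so 4+1+0 = 5.
Friday + 5 ≡ Wednesday — that's 2249's doomsday.
In March the doomsday date is Mar 14.
Mar 2 is 12 days before Mar 14; 12 mod 7 = 5, so Wednesday − 5 = Friday.

Friday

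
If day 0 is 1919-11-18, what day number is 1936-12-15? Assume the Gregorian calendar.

Nov 18, 1919 → Nov 18, 1920: 366 days (Feb 29, 1920 is in that span).
Nov 18, 1920 → Nov 18, 1921: 365 days.
Nov 18, 1921 → Nov 18, 1922: 365 days.
Nov 18, 1922 → Nov 18, 1923: 365 days.
Nov 18, 1923 → Nov 18, 1924: 366 days (Feb 29, 1924 is in that span).
Nov 18, 1924 → Nov 18, 1925: 365 days.
Nov 18, 1925 → Nov 18, 1926: 365 days.
Nov 18, 1926 → Nov 18, 1927: 365 days.
Nov 18, 1927 → Nov 18, 1928: 366 days (Feb 29, 1928 is in that span).
Nov 18, 1928 → Nov 18, 1929: 365 days.
Nov 18, 1929 → Nov 18, 1930: 365 days.
Nov 18, 1930 → Nov 18, 1931: 365 days.
Nov 18, 1931 → Nov 18, 1932: 366 days (Feb 29, 1932 is in that span).
Nov 18, 1932 → Nov 18, 1933: 365 days.
Nov 18, 1933 → Nov 18, 1934: 365 days.
Nov 18, 1934 → Nov 18, 1935: 365 days.
Nov 18, 1935 → Dec 18, 1935: 30 days (November has 30).
Dec 18, 1935 → Jan 18, 1936: 31 days (December has 31).
Jan 18, 1936 → Feb 18, 1936: 31 days (January has 31).
Feb 18, 1936 → Mar 18, 1936: 29 days (February has 29).
Mar 18, 1936 → Apr 18, 1936: 31 days (March has 31).
Apr 18, 1936 → May 18, 1936: 30 days (April has 30).
May 18, 1936 → Jun 18, 1936: 31 days (May has 31).
Jun 18, 1936 → Jul 18, 1936: 30 days (June has 30).
Jul 18, 1936 → Aug 18, 1936: 31 days (July has 31).
Aug 18, 1936 → Sep 18, 1936: 31 days (August has 31).
Sep 18, 1936 → Oct 18, 1936: 30 days (September has 30).
Oct 18, 1936 → Nov 18, 1936: 31 days (October has 31).
Nov 18, 1936 → Dec 15, 1936: 27 days.
Total: 6237 days.

6237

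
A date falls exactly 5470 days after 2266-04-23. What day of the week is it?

Thursday

First find the weekday of Apr 23, 2266. Doomsday rule: the anchor day for the 2200s is Friday. For year 66: 66÷12 = 5 r 6, and 6÷4 = 1, so 5+6+1 = 12.
Friday + 12 ≡ Wednesday — that's 2266's doomsday.
In April the doomsday date is Apr 4.
Apr 23 is 19 days after Apr 4; 19 mod 7 = 5, so Wednesday + 5 = Monday.
5470 mod 7 = 3, so 5470 days after a Monday is Monday + 3 = Thursday.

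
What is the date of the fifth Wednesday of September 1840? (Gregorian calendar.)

September 30, 1840

September 1, 1840 is a Tuesday.
The first Wednesday is therefore September 2 (1 days later).
The fifth Wednesday is 2 + 4×7 = September 30.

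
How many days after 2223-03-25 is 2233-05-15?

3704

Mar 25, 2223 → Mar 25, 2224: 366 days (Feb 29, 2224 is in that span).
Mar 25, 2224 → Mar 25, 2225: 365 days.
Mar 25, 2225 → Mar 25, 2226: 365 days.
Mar 25, 2226 → Mar 25, 2227: 365 days.
Mar 25, 2227 → Mar 25, 2228: 366 days (Feb 29, 2228 is in that span).
Mar 25, 2228 → Mar 25, 2229: 365 days.
Mar 25, 2229 → Mar 25, 2230: 365 days.
Mar 25, 2230 → Mar 25, 2231: 365 days.
Mar 25, 2231 → Mar 25, 2232: 366 days (Feb 29, 2232 is in that span).
Mar 25, 2232 → Mar 25, 2233: 365 days.
Mar 25, 2233 → Apr 25, 2233: 31 days (March has 31).
Apr 25, 2233 → May 15, 2233: 20 days.
Total: 3704 days.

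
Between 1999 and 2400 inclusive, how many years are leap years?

98

Multiples of 4 in [1999,2400]: 101.
Of those, multiples of 100: 5 (not leap unless ÷400).
Multiples of 400: 2.
Leap years = 101 − 5 + 2 = 98.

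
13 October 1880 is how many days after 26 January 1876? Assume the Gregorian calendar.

1722

Jan 26, 1876 → Jan 26, 1877: 366 days (Feb 29, 1876 is in that span).
Jan 26, 1877 → Jan 26, 1878: 365 days.
Jan 26, 1878 → Jan 26, 1879: 365 days.
Jan 26, 1879 → Jan 26, 1880: 365 days.
Jan 26, 1880 → Feb 26, 1880: 31 days (January has 31).
Feb 26, 1880 → Mar 26, 1880: 29 days (February has 29).
Mar 26, 1880 → Apr 26, 1880: 31 days (March has 31).
Apr 26, 1880 → May 26, 1880: 30 days (April has 30).
May 26, 1880 → Jun 26, 1880: 31 days (May has 31).
Jun 26, 1880 → Jul 26, 1880: 30 days (June has 30).
Jul 26, 1880 → Aug 26, 1880: 31 days (July has 31).
Aug 26, 1880 → Sep 26, 1880: 31 days (August has 31).
Sep 26, 1880 → Oct 13, 1880: 17 days.
Total: 1722 days.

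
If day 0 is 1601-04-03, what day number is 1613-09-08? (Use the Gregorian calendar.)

Apr 3, 1601 → Apr 3, 1602: 365 days.
Apr 3, 1602 → Apr 3, 1603: 365 days.
Apr 3, 1603 → Apr 3, 1604: 366 days (Feb 29, 1604 is in that span).
Apr 3, 1604 → Apr 3, 1605: 365 days.
Apr 3, 1605 → Apr 3, 1606: 365 days.
Apr 3, 1606 → Apr 3, 1607: 365 days.
Apr 3, 1607 → Apr 3, 1608: 366 days (Feb 29, 1608 is in that span).
Apr 3, 1608 → Apr 3, 1609: 365 days.
Apr 3, 1609 → Apr 3, 1610: 365 days.
Apr 3, 1610 → Apr 3, 1611: 365 days.
Apr 3, 1611 → Apr 3, 1612: 366 days (Feb 29, 1612 is in that span).
Apr 3, 1612 → Apr 3, 1613: 365 days.
Apr 3, 1613 → May 3, 1613: 30 days (April has 30).
May 3, 1613 → Jun 3, 1613: 31 days (May has 31).
Jun 3, 1613 → Jul 3, 1613: 30 days (June has 30).
Jul 3, 1613 → Aug 3, 1613: 31 days (July has 31).
Aug 3, 1613 → Sep 3, 1613: 31 days (August has 31).
Sep 3, 1613 → Sep 8, 1613: 5 days.
Total: 4541 days.

4541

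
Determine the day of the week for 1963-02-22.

Doomsday rule: the anchor day for the 1900s is Wednesday. For year 63: 63÷12 = 5 r 3, and 3÷4 = 0, so 5+3+0 = 8.
Wednesday + 8 ≡ Thursday — that's 1963's doomsday.
In February the doomsday date is Feb 28 (1963 is not a leap year).
Feb 22 is 6 days before Feb 28; 6 mod 7 = 6, so Thursday − 6 = Friday.

Friday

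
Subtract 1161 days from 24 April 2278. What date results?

−365 (one year) → Apr 24, 2277 (796 left).
−365 (one year) → Apr 24, 2276 (431 left).
−366 (one year; includes Feb 29, 2276) → Apr 24, 2275 (65 left).
−24 → Mar 31, 2275 (end of Mar, 31 days; 41 left).
−31 → Feb 28, 2275 (end of Feb, 28 days; 10 left).
−10 → Feb 18, 2275.

February 18, 2275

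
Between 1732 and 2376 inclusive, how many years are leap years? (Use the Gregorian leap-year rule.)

157

Multiples of 4 in [1732,2376]: 162.
Of those, multiples of 100: 6 (not leap unless ÷400).
Multiples of 400: 1.
Leap years = 162 − 6 + 1 = 157.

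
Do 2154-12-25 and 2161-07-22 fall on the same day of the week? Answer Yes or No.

From Dec 25, 2154 to Jul 22, 2161 is 2401 days.
2401 mod 7 = 0, so they are the same weekday.
(Dec 25, 2154 is a Wednesday; Jul 22, 2161 is a Wednesday.)

Yes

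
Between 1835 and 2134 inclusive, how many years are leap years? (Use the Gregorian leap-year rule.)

Multiples of 4 in [1835,2134]: 75.
Of those, multiples of 100: 3 (not leap unless ÷400).
Multiples of 400: 1.
Leap years = 75 − 3 + 1 = 73.

73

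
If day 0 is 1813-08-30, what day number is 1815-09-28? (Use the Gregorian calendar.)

759

Aug 30, 1813 → Aug 30, 1814: 365 days.
Aug 30, 1814 → Sep 30, 1814: 31 days (August has 31).
Sep 30, 1814 → Oct 30, 1814: 30 days (September has 30).
Oct 30, 1814 → Nov 30, 1814: 31 days (October has 31).
Nov 30, 1814 → Dec 30, 1814: 30 days (November has 30).
Dec 30, 1814 → Jan 30, 1815: 31 days (December has 31).
Jan 30, 1815 → Feb 28, 1815: 29 days (January has 31).
Feb 28, 1815 → Mar 28, 1815: 28 days (February has 28).
Mar 28, 1815 → Apr 28, 1815: 31 days (March has 31).
Apr 28, 1815 → May 28, 1815: 30 days (April has 30).
May 28, 1815 → Jun 28, 1815: 31 days (May has 31).
Jun 28, 1815 → Jul 28, 1815: 30 days (June has 30).
Jul 28, 1815 → Aug 28, 1815: 31 days (July has 31).
Aug 28, 1815 → Sep 28, 1815: 31 days.
Total: 759 days.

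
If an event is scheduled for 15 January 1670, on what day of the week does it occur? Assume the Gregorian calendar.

Wednesday

Doomsday rule: the anchor day for the 1600s is Tuesday. For year 70: 70÷12 = 5 r 10, and 10÷4 = 2, so 5+10+2 = 17.
Tuesday + 17 ≡ Friday — that's 1670's doomsday.
In January the doomsday date is Jan 3 (1670 is not a leap year).
Jan 15 is 12 days after Jan 3; 12 mod 7 = 5, so Friday + 5 = Wednesday.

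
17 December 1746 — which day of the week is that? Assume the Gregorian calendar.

Saturday

Doomsday rule: the anchor day for the 1700s is Sunday. For year 46: 46÷12 = 3 r 10, and 10÷4 = 2, so 3+10+2 = 15.
Sunday + 15 ≡ Monday — that's 1746's doomsday.
In December the doomsday date is Dec 12.
Dec 17 is 5 days after Dec 12; 5 mod 7 = 5, so Monday + 5 = Saturday.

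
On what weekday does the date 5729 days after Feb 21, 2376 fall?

Tuesday

Feb 21, 2376 is a Saturday.
5729 mod 7 = 3, so 5729 days after a Saturday is Saturday + 3 = Tuesday.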